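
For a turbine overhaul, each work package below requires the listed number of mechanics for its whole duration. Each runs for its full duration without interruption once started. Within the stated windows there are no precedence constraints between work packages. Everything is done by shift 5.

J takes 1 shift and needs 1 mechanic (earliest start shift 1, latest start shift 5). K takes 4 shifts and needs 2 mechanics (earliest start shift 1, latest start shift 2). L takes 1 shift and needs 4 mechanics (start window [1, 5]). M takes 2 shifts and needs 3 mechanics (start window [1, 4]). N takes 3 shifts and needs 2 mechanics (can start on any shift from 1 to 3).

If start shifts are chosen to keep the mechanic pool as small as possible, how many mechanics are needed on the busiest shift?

6

Early-start (J@1, K@1, L@1, M@1, N@1) gives peak 12: s1:12  s2:7  s3:4  s4:2  s5:0.
Shift L→5, N→3.
Schedule J@1, K@1, L@5, M@1, N@3: s1:6  s2:5  s3:4  s4:4  s5:6 — peak 6.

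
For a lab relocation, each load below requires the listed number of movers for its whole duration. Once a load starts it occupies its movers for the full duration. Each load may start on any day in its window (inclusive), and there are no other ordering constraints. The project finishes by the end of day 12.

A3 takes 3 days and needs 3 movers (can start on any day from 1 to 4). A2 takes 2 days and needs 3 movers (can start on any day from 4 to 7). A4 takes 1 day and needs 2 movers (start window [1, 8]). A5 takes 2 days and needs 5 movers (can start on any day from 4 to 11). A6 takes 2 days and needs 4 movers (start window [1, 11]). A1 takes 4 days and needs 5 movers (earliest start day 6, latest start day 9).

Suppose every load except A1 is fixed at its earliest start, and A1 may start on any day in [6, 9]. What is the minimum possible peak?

9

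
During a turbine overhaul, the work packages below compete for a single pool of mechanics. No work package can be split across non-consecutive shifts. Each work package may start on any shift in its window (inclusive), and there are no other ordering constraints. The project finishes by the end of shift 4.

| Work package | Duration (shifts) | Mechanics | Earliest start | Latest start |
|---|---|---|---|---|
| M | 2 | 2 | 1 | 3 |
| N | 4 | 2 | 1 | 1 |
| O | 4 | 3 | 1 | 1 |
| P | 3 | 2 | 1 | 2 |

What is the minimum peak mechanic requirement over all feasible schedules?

Schedule M@1, N@1, O@1, P@1: s1:9  s2:9  s3:7  s4:5 — peak 9.
No arrangement of the 6 feasible schedules does better.

9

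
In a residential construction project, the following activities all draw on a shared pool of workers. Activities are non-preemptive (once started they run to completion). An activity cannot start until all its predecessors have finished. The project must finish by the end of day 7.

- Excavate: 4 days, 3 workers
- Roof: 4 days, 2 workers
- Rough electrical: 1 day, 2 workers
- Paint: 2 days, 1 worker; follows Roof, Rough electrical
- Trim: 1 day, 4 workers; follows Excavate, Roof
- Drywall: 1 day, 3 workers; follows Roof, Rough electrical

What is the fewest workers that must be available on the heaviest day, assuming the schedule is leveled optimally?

Early-start (Excavate@1, Roof@1, Rough electrical@1, Paint@5, Trim@5, Drywall@5) gives peak 8: d1:7  d2:5  d3:5  d4:5  d5:8  d6:1  d7:0.
Shift Rough electrical→5, Paint→6, Trim→6, Drywall→7.
Schedule Excavate@1, Roof@1, Rough electrical@5, Paint@6, Trim@6, Drywall@7: d1:5  d2:5  d3:5  d4:5  d5:2  d6:5  d7:4 — peak 5.
Total worker-days = 31 over 7 days ⇒ peak ≥ ⌈31/7⌉ = 5, so 5 is optimal.

5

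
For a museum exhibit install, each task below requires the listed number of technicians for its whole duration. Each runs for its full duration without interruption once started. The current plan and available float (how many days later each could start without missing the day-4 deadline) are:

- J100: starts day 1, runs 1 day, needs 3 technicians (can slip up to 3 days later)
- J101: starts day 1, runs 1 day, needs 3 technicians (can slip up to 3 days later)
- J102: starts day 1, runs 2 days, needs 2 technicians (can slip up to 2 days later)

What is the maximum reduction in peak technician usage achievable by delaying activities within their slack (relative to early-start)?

5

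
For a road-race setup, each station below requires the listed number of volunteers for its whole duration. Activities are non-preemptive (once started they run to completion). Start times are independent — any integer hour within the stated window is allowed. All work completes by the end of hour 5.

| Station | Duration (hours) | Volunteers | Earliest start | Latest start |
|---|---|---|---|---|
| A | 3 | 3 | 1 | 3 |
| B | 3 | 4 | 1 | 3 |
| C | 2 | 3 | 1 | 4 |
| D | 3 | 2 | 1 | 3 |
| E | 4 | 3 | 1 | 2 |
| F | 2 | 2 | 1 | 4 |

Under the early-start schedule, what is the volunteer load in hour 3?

At early start, hour 3 has: A, B, D, E.
Demand: 3 + 4 + 2 + 3 = 12.

12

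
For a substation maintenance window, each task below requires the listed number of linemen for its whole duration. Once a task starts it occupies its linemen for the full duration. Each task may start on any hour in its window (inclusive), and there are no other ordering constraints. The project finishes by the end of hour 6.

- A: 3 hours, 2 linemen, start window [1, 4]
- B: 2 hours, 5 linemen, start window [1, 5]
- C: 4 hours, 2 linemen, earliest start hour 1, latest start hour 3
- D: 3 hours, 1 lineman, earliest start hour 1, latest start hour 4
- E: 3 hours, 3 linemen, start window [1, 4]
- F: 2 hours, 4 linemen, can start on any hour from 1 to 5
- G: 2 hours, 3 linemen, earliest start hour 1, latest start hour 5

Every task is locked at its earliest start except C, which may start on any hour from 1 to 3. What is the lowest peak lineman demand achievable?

18

C@1: h1:20  h2:20  h3:8  h4:2  h5:0  h6:0 → peak 20
C@2: h1:18  h2:20  h3:8  h4:2  h5:2  h6:0 → peak 20
C@3: h1:18  h2:18  h3:8  h4:2  h5:2  h6:2 → peak 18
Best is C@3, peak 18.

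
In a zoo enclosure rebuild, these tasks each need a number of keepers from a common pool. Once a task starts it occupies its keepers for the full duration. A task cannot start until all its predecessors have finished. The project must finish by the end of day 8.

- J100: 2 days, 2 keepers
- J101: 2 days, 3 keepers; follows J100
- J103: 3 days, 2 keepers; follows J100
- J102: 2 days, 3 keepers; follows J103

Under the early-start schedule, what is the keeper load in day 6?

At early start, day 6 has: J102.
Demand: 3 = 3.

3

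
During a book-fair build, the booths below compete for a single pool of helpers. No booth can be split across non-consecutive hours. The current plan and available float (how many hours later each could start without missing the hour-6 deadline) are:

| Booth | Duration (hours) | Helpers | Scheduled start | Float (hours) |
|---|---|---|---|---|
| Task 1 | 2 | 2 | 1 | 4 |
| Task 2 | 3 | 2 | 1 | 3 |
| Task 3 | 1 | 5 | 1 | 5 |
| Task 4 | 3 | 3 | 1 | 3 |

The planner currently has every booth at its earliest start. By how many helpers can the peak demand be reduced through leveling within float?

7

Early-start peak: h1:12  h2:7  h3:5  h4:0  h5:0  h6:0 ⇒ 12.
Leveled (Task 1@1, Task 2@1, Task 3@6, Task 4@3): h1:4  h2:4  h3:5  h4:3  h5:3  h6:5 ⇒ 5.
Reduction 12 − 5 = 7.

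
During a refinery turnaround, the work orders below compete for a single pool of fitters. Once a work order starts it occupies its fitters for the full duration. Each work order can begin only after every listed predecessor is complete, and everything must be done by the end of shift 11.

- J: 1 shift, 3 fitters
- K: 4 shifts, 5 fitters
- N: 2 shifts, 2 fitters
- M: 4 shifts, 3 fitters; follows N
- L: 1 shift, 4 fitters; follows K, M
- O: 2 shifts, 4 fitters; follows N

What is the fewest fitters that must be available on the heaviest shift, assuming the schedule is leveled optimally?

7

Early-start (J@1, K@1, N@1, M@3, L@7, O@3) gives peak 12: s1:10  s2:7  s3:12  s4:12  s5:3  s6:3  s7:4  s8:0  s9:0  s10:0  s11:0.
Shift K→2, M→6, L→10, O→6.
Schedule J@1, K@2, N@1, M@6, L@10, O@6: s1:5  s2:7  s3:5  s4:5  s5:5  s6:7  s7:7  s8:3  s9:3  s10:4  s11:0 — peak 7.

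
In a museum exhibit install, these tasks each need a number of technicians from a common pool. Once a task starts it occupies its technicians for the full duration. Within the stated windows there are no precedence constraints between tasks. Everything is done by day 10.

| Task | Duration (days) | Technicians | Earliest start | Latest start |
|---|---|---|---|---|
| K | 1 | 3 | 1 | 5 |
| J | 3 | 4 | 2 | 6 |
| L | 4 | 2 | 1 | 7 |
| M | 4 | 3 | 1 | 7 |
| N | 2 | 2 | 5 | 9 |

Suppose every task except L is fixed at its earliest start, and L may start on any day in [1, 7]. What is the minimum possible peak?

7

L@1: d1:8  d2:9  d3:9  d4:9  d5:2  d6:2  d7:0  d8:0  d9:0  d10:0 → peak 9
L@2: d1:6  d2:9  d3:9  d4:9  d5:4  d6:2  d7:0  d8:0  d9:0  d10:0 → peak 9
L@3: d1:6  d2:7  d3:9  d4:9  d5:4  d6:4  d7:0  d8:0  d9:0  d10:0 → peak 9
L@4: d1:6  d2:7  d3:7  d4:9  d5:4  d6:4  d7:2  d8:0  d9:0  d10:0 → peak 9
L@5: d1:6  d2:7  d3:7  d4:7  d5:4  d6:4  d7:2  d8:2  d9:0  d10:0 → peak 7
L@6: d1:6  d2:7  d3:7  d4:7  d5:2  d6:4  d7:2  d8:2  d9:2  d10:0 → peak 7
L@7: d1:6  d2:7  d3:7  d4:7  d5:2  d6:2  d7:2  d8:2  d9:2  d10:2 → peak 7
Best is L@5, peak 7.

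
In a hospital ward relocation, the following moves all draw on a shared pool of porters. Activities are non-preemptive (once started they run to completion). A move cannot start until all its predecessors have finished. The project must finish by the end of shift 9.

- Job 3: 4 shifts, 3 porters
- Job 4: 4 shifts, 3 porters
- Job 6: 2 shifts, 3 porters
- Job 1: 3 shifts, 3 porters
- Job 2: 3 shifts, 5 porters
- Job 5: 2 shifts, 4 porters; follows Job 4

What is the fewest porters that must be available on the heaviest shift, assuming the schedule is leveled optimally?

Early-start (Job 3@1, Job 4@1, Job 6@1, Job 1@1, Job 2@1, Job 5@5) gives peak 17: s1:17  s2:17  s3:14  s4:6  s5:4  s6:4  s7:0  s8:0  s9:0.
Shift Job 6→5, Job 1→7, Job 2→5, Job 5→8.
Schedule Job 3@1, Job 4@1, Job 6@5, Job 1@7, Job 2@5, Job 5@8: s1:6  s2:6  s3:6  s4:6  s5:8  s6:8  s7:8  s8:7  s9:7 — peak 8.

8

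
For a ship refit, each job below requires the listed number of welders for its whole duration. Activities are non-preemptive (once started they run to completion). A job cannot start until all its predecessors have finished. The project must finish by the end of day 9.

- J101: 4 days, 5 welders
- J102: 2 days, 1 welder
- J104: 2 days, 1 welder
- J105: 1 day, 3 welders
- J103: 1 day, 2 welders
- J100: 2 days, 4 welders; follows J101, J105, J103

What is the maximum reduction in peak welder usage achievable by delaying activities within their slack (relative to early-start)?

Early-start peak: d1:12  d2:7  d3:5  d4:5  d5:4  d6:4  d7:0  d8:0  d9:0 ⇒ 12.
Leveled (J101@1, J102@5, J104@5, J105@5, J103@6, J100@7): d1:5  d2:5  d3:5  d4:5  d5:5  d6:4  d7:4  d8:4  d9:0 ⇒ 5.
Reduction 12 − 5 = 7.

7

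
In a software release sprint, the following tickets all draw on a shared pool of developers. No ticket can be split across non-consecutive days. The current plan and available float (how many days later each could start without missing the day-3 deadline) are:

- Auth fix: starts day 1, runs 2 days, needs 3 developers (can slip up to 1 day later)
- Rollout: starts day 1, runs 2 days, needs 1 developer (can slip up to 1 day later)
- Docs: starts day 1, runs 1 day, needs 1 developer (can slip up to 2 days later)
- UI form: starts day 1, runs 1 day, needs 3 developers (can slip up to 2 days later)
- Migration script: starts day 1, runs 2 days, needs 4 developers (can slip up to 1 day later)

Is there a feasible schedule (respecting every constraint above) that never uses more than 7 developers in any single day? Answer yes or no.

no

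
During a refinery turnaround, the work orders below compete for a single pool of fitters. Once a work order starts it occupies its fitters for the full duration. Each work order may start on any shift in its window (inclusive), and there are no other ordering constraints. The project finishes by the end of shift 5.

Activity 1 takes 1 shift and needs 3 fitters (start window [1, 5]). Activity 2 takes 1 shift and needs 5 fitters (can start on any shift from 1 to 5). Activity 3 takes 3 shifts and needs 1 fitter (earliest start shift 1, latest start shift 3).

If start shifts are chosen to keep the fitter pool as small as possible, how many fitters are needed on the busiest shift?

5

Early-start (Activity 1@1, Activity 2@1, Activity 3@1) gives peak 9: s1:9  s2:1  s3:1  s4:0  s5:0.
Shift Activity 2→2, Activity 3→3.
Schedule Activity 1@1, Activity 2@2, Activity 3@3: s1:3  s2:5  s3:1  s4:1  s5:1 — peak 5.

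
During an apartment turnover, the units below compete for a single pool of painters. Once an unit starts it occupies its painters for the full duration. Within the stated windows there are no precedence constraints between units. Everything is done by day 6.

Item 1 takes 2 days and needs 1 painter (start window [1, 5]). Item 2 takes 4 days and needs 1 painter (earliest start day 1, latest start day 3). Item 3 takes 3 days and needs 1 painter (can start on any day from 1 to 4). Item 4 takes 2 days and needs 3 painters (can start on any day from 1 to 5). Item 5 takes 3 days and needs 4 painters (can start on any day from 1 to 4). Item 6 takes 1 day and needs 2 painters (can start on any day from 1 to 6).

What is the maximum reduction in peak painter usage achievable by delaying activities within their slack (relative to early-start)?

7

Early-start peak: d1:12  d2:10  d3:6  d4:1  d5:0  d6:0 ⇒ 12.
Leveled (Item 1@1, Item 2@3, Item 3@1, Item 4@1, Item 5@4, Item 6@3): d1:5  d2:5  d3:4  d4:5  d5:5  d6:5 ⇒ 5.
Reduction 12 − 5 = 7.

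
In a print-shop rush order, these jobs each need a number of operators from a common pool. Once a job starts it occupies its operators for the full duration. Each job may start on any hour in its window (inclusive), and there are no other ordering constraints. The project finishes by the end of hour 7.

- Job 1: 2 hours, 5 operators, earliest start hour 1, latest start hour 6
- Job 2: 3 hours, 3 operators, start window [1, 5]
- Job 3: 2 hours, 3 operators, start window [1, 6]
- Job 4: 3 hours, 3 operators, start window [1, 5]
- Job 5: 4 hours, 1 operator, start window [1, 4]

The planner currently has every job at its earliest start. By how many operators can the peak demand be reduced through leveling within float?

Early-start peak: h1:15  h2:15  h3:7  h4:1  h5:0  h6:0  h7:0 ⇒ 15.
Leveled (Job 1@1, Job 2@3, Job 3@6, Job 4@5, Job 5@1): h1:6  h2:6  h3:4  h4:4  h5:6  h6:6  h7:6 ⇒ 6.
Reduction 15 − 6 = 9.

9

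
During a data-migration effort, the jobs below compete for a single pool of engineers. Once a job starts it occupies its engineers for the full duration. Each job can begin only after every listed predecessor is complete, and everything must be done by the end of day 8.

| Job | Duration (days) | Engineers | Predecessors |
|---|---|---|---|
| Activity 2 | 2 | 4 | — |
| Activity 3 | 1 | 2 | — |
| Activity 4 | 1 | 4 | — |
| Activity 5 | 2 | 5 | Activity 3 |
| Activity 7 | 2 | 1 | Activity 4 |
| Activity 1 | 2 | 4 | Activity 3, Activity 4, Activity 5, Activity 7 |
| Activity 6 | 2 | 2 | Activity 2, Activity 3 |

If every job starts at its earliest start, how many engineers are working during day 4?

6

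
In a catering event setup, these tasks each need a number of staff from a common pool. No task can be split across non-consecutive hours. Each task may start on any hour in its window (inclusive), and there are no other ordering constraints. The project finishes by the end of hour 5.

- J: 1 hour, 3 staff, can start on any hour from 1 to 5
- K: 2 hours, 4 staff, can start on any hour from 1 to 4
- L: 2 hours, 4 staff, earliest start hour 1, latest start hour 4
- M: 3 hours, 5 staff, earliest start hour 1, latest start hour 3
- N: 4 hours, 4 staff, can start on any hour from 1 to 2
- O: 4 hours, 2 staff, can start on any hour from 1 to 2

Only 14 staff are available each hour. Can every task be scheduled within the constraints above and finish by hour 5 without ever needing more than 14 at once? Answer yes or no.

yes

Schedule J@1, K@1, L@1, M@3, N@2, O@1: h1:13  h2:14  h3:11  h4:11  h5:9 — peak 14 ≤ 14.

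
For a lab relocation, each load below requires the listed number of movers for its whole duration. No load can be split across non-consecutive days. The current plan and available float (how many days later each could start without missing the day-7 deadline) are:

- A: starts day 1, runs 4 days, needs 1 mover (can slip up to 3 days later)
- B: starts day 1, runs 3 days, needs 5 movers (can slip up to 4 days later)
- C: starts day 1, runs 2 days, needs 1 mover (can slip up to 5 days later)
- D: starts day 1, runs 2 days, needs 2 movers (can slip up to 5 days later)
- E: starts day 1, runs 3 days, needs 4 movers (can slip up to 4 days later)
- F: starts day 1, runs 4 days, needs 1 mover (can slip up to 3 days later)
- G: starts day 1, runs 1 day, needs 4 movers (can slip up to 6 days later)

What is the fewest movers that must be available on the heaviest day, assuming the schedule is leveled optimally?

7

Early-start (A@1, B@1, C@1, D@1, E@1, F@1, G@1) gives peak 18: d1:18  d2:14  d3:11  d4:2  d5:0  d6:0  d7:0.
Shift D→5, E→4, F→3, G→7.
Schedule A@1, B@1, C@1, D@5, E@4, F@3, G@7: d1:7  d2:7  d3:7  d4:6  d5:7  d6:7  d7:4 — peak 7.
Total mover-days = 45 over 7 days ⇒ peak ≥ ⌈45/7⌉ = 7, so 7 is optimal.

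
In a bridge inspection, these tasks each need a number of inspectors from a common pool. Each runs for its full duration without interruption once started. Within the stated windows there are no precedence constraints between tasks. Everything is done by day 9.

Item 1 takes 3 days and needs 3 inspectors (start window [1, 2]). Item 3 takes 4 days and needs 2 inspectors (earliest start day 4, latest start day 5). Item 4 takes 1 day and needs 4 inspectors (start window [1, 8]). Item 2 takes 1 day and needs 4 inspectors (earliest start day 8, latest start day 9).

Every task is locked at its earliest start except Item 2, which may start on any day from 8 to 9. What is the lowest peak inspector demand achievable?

Item 2@8: d1:7  d2:3  d3:3  d4:2  d5:2  d6:2  d7:2  d8:4  d9:0 → peak 7
Item 2@9: d1:7  d2:3  d3:3  d4:2  d5:2  d6:2  d7:2  d8:0  d9:4 → peak 7
Best is Item 2@8, peak 7.

7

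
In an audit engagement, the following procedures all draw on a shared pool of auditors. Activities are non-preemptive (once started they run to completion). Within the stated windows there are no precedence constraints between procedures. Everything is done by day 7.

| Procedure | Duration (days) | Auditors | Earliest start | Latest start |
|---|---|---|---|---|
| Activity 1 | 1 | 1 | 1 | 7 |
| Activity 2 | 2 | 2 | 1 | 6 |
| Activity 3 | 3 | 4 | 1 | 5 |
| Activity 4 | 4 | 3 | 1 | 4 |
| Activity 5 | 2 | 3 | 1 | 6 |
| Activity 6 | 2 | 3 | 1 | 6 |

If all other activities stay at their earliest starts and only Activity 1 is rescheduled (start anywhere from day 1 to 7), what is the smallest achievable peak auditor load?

15

Activity 1@1: d1:16  d2:15  d3:7  d4:3  d5:0  d6:0  d7:0 → peak 16
Activity 1@2: d1:15  d2:16  d3:7  d4:3  d5:0  d6:0  d7:0 → peak 16
Activity 1@3: d1:15  d2:15  d3:8  d4:3  d5:0  d6:0  d7:0 → peak 15
Activity 1@4: d1:15  d2:15  d3:7  d4:4  d5:0  d6:0  d7:0 → peak 15
Activity 1@5: d1:15  d2:15  d3:7  d4:3  d5:1  d6:0  d7:0 → peak 15
Activity 1@6: d1:15  d2:15  d3:7  d4:3  d5:0  d6:1  d7:0 → peak 15
Activity 1@7: d1:15  d2:15  d3:7  d4:3  d5:0  d6:0  d7:1 → peak 15
Best is Activity 1@3, peak 15.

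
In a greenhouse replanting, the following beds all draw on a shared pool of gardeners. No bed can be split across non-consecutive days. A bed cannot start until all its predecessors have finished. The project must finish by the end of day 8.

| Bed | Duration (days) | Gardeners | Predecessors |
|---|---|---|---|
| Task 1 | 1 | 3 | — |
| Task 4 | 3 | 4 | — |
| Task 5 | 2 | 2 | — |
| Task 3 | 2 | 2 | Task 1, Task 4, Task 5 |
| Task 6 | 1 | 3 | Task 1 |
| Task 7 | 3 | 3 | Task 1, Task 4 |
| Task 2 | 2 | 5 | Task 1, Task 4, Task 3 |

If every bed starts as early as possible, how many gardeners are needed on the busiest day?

Early-start schedule: Task 1@1, Task 4@1, Task 5@1, Task 3@4, Task 6@2, Task 7@4, Task 2@6.
Load per day: day 1: 9, day 2: 9, day 3: 4, day 4: 5, day 5: 5, day 6: 8, day 7: 5, day 8: 0.
Peak is 9.

9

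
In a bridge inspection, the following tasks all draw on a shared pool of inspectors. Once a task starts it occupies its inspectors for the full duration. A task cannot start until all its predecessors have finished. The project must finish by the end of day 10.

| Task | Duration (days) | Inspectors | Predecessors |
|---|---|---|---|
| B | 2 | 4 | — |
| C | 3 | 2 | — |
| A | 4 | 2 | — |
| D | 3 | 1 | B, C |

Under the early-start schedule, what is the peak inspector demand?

Early-start schedule: B@1, C@1, A@1, D@4.
Load per day: day 1: 8, day 2: 8, day 3: 4, day 4: 3, day 5: 1, day 6: 1, day 7: 0, day 8: 0, day 9: 0, day 10: 0.
Peak is 8.

8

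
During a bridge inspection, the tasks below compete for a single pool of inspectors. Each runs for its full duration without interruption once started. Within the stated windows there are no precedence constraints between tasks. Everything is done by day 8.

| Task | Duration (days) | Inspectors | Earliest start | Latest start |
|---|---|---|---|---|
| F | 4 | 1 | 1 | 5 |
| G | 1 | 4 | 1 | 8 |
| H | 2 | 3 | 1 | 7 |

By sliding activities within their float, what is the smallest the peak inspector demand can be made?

4

Early-start (F@1, G@1, H@1) gives peak 8: d1:8  d2:4  d3:1  d4:1  d5:0  d6:0  d7:0  d8:0.
Shift G→5.
Schedule F@1, G@5, H@1: d1:4  d2:4  d3:1  d4:1  d5:4  d6:0  d7:0  d8:0 — peak 4.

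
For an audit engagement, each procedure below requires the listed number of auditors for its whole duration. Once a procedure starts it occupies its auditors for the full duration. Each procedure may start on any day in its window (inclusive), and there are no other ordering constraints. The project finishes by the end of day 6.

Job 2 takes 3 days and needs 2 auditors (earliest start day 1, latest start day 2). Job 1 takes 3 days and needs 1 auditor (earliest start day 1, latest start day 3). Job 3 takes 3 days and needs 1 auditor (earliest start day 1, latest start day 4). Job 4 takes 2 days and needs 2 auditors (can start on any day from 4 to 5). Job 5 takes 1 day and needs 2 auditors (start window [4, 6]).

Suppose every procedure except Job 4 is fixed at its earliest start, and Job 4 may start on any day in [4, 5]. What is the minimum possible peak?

Job 4@4: d1:4  d2:4  d3:4  d4:4  d5:2  d6:0 → peak 4
Job 4@5: d1:4  d2:4  d3:4  d4:2  d5:2  d6:2 → peak 4
Best is Job 4@4, peak 4.

4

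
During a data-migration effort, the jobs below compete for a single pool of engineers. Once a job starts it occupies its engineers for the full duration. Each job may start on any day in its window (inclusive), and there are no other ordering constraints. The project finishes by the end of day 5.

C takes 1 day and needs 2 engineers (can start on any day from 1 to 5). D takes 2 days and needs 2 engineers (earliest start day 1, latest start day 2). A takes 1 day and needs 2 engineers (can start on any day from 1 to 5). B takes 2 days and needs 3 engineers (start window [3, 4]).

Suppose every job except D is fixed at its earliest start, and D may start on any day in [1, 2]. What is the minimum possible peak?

5

D@1: d1:6  d2:2  d3:3  d4:3  d5:0 → peak 6
D@2: d1:4  d2:2  d3:5  d4:3  d5:0 → peak 5
Best is D@2, peak 5.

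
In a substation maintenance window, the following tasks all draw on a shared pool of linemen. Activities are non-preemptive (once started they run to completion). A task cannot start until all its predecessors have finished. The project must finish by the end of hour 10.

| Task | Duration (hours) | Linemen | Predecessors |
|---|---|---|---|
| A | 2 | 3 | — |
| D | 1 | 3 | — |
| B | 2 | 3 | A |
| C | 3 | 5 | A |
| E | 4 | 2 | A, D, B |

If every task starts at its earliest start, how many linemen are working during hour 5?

7

At early start, hour 5 has: C, E.
Demand: 5 + 2 = 7.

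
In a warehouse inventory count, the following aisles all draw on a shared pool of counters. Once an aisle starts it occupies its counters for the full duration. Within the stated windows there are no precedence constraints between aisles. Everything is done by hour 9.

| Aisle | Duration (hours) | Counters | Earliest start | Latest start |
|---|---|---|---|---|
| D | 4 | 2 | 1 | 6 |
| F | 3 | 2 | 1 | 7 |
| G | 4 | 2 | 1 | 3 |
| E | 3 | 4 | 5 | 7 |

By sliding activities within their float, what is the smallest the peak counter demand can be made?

Schedule D@1, F@1, G@1, E@5: h1:6  h2:6  h3:6  h4:4  h5:4  h6:4  h7:4  h8:0  h9:0 — peak 6.

6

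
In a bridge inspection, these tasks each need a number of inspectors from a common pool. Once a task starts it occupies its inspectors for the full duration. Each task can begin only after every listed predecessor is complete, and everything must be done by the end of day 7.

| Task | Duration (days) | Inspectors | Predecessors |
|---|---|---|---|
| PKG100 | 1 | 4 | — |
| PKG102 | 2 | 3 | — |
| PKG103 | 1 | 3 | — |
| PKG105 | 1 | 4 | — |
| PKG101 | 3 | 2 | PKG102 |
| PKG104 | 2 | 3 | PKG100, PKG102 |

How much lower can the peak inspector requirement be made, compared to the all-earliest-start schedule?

Early-start peak: d1:14  d2:3  d3:5  d4:5  d5:2  d6:0  d7:0 ⇒ 14.
Leveled (PKG100@1, PKG102@2, PKG103@4, PKG105@7, PKG101@4, PKG104@5): d1:4  d2:3  d3:3  d4:5  d5:5  d6:5  d7:4 ⇒ 5.
Reduction 14 − 5 = 9.

9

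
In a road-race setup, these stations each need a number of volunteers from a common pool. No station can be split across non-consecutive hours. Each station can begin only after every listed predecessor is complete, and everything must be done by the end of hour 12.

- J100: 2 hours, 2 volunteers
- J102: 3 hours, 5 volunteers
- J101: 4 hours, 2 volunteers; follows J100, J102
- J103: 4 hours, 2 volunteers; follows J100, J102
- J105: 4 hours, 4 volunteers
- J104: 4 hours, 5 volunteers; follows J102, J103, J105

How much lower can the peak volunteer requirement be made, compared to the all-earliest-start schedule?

Early-start peak: h1:11  h2:11  h3:9  h4:8  h5:4  h6:4  h7:4  h8:5  h9:5  h10:5  h11:5  h12:0 ⇒ 11.
Leveled (J100@1, J102@1, J101@8, J103@4, J105@4, J104@8): h1:7  h2:7  h3:5  h4:6  h5:6  h6:6  h7:6  h8:7  h9:7  h10:7  h11:7  h12:0 ⇒ 7.
Reduction 11 − 7 = 4.

4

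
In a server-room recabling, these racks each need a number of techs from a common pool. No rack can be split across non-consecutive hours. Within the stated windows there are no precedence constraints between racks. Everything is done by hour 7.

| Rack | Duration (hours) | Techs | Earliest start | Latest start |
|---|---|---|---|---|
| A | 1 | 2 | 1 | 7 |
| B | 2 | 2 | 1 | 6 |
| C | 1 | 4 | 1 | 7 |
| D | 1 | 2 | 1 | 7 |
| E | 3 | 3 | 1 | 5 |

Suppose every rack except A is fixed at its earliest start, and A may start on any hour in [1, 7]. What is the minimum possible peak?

11

A@1: h1:13  h2:5  h3:3  h4:0  h5:0  h6:0  h7:0 → peak 13
A@2: h1:11  h2:7  h3:3  h4:0  h5:0  h6:0  h7:0 → peak 11
A@3: h1:11  h2:5  h3:5  h4:0  h5:0  h6:0  h7:0 → peak 11
A@4: h1:11  h2:5  h3:3  h4:2  h5:0  h6:0  h7:0 → peak 11
A@5: h1:11  h2:5  h3:3  h4:0  h5:2  h6:0  h7:0 → peak 11
A@6: h1:11  h2:5  h3:3  h4:0  h5:0  h6:2  h7:0 → peak 11
A@7: h1:11  h2:5  h3:3  h4:0  h5:0  h6:0  h7:2 → peak 11
Best is A@2, peak 11.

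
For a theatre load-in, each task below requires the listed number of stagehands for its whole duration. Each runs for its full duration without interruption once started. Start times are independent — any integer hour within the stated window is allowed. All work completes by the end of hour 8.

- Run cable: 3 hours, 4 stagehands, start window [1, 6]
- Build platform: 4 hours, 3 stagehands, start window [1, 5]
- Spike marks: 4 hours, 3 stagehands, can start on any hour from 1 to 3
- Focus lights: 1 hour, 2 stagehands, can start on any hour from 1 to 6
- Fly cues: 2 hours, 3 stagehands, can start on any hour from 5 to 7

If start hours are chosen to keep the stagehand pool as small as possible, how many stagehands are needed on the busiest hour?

Early-start (Run cable@1, Build platform@1, Spike marks@1, Focus lights@1, Fly cues@5) gives peak 12: h1:12  h2:10  h3:10  h4:6  h5:3  h6:3  h7:0  h8:0.
Shift Build platform→4, Focus lights→5, Fly cues→6.
Schedule Run cable@1, Build platform@4, Spike marks@1, Focus lights@5, Fly cues@6: h1:7  h2:7  h3:7  h4:6  h5:5  h6:6  h7:6  h8:0 — peak 7.

7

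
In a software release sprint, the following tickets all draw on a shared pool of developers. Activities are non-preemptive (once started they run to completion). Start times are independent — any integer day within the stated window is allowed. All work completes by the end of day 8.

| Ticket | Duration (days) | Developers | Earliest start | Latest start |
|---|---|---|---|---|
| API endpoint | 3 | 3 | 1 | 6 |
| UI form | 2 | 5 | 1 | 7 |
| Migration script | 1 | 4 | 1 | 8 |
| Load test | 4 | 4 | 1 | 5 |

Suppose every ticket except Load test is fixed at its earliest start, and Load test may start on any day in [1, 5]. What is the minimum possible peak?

12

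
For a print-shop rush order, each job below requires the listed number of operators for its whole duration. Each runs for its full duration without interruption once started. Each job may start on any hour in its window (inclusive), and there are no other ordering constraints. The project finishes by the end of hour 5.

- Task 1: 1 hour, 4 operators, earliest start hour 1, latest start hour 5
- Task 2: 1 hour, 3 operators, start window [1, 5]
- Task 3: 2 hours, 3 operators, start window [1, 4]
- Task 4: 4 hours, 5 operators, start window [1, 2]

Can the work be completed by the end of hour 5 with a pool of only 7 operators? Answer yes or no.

no

The minimum achievable peak is 8; 7 < 8, so no feasible schedule stays within the cap.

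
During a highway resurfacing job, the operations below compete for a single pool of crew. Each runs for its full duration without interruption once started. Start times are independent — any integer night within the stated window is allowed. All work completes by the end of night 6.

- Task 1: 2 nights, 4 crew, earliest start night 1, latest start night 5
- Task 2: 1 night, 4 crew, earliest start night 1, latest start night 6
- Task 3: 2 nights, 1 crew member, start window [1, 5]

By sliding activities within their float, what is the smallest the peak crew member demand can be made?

4

Early-start (Task 1@1, Task 2@1, Task 3@1) gives peak 9: n1:9  n2:5  n3:0  n4:0  n5:0  n6:0.
Shift Task 2→3, Task 3→4.
Schedule Task 1@1, Task 2@3, Task 3@4: n1:4  n2:4  n3:4  n4:1  n5:1  n6:0 — peak 4.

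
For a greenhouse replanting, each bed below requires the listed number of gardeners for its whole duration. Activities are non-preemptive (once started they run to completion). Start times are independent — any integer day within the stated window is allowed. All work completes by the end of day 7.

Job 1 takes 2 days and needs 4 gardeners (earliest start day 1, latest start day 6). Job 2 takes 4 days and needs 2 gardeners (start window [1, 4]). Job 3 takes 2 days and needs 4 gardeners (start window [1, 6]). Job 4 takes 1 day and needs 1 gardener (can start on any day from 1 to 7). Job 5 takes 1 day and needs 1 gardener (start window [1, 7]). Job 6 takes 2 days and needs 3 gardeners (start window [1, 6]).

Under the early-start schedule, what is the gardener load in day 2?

At early start, day 2 has: Job 1, Job 2, Job 3, Job 6.
Demand: 4 + 2 + 4 + 3 = 13.

13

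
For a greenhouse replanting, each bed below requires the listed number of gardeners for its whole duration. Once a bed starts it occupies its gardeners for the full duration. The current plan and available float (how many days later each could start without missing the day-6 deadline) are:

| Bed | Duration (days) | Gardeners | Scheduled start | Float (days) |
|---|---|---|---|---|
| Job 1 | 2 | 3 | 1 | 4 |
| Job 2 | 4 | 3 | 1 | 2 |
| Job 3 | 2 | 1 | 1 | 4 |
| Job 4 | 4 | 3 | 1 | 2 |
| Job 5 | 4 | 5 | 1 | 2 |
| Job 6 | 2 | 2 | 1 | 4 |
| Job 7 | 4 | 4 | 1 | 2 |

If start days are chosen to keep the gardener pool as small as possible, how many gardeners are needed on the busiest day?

15

Early-start (Job 1@1, Job 2@1, Job 3@1, Job 4@1, Job 5@1, Job 6@1, Job 7@1) gives peak 21: d1:21  d2:21  d3:15  d4:15  d5:0  d6:0.
Shift Job 6→5, Job 7→3.
Schedule Job 1@1, Job 2@1, Job 3@1, Job 4@1, Job 5@1, Job 6@5, Job 7@3: d1:15  d2:15  d3:15  d4:15  d5:6  d6:6 — peak 15.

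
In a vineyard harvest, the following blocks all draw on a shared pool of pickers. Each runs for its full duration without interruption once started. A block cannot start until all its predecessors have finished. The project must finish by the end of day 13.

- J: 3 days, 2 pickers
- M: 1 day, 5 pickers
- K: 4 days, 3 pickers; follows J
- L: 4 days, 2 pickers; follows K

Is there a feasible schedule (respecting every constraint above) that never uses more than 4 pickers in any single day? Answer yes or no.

no

The minimum achievable peak is 5; 4 < 5, so no feasible schedule stays within the cap.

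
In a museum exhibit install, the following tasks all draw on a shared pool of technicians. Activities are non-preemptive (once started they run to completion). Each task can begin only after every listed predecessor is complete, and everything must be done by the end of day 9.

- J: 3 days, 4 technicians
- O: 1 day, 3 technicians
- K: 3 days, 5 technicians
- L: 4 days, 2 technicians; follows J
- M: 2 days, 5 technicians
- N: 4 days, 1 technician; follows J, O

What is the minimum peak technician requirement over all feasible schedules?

Early-start (J@1, O@1, K@1, L@4, M@1, N@4) gives peak 17: d1:17  d2:14  d3:9  d4:3  d5:3  d6:3  d7:3  d8:0  d9:0.
Shift K→4, M→7.
Schedule J@1, O@1, K@4, L@4, M@7, N@4: d1:7  d2:4  d3:4  d4:8  d5:8  d6:8  d7:8  d8:5  d9:0 — peak 8.

8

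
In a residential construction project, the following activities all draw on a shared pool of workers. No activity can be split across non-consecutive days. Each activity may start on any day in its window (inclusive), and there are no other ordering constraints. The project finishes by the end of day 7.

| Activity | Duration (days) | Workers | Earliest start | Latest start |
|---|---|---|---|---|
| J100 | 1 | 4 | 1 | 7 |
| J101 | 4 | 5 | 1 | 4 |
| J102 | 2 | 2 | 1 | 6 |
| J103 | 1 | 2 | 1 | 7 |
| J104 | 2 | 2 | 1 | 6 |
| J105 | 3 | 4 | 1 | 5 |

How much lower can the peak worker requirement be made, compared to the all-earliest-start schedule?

11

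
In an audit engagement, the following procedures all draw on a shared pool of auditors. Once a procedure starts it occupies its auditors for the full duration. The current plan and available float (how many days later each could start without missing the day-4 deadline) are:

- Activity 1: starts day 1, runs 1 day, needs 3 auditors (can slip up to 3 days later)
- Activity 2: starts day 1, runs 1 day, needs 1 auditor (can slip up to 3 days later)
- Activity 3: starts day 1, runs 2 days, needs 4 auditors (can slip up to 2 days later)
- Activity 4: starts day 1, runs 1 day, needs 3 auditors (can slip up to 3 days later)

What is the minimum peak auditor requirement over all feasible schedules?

4

Early-start (Activity 1@1, Activity 2@1, Activity 3@1, Activity 4@1) gives peak 11: d1:11  d2:4  d3:0  d4:0.
Shift Activity 3→2, Activity 4→4.
Schedule Activity 1@1, Activity 2@1, Activity 3@2, Activity 4@4: d1:4  d2:4  d3:4  d4:3 — peak 4.
Total auditor-days = 15 over 4 days ⇒ peak ≥ ⌈15/4⌉ = 4, so 4 is optimal.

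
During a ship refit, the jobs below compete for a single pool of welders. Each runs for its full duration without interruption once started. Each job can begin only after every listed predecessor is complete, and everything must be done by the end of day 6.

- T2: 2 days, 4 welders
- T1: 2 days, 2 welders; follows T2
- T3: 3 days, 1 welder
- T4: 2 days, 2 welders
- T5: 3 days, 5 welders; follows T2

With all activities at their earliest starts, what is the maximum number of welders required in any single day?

Early-start schedule: T2@1, T1@3, T3@1, T4@1, T5@3.
Load per day: day 1: 7, day 2: 7, day 3: 8, day 4: 7, day 5: 5, day 6: 0.
Peak is 8.

8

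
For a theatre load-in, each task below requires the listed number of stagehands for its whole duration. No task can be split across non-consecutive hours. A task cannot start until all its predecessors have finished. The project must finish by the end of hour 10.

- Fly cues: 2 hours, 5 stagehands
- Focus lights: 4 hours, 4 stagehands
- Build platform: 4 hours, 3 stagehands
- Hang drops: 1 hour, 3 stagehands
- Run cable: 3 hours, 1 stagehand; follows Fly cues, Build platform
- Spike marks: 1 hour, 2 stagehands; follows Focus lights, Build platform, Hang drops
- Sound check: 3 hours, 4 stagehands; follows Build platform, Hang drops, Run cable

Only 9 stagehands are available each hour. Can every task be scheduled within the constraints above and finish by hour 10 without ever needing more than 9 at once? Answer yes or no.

yes

Schedule Fly cues@1, Focus lights@3, Build platform@1, Hang drops@5, Run cable@5, Spike marks@7, Sound check@8: h1:8  h2:8  h3:7  h4:7  h5:8  h6:5  h7:3  h8:4  h9:4  h10:4 — peak 8 ≤ 9.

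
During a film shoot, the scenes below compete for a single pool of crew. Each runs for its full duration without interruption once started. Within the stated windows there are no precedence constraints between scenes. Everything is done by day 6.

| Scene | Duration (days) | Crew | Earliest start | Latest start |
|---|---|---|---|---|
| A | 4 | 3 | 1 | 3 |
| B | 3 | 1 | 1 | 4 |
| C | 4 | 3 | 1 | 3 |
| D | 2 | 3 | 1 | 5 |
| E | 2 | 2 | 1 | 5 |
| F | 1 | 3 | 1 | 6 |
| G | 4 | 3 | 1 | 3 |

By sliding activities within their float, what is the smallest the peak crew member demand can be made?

10

Early-start (A@1, B@1, C@1, D@1, E@1, F@1, G@1) gives peak 18: d1:18  d2:15  d3:10  d4:9  d5:0  d6:0.
Shift E→5, F→5, G→3.
Schedule A@1, B@1, C@1, D@1, E@5, F@5, G@3: d1:10  d2:10  d3:10  d4:9  d5:8  d6:5 — peak 10.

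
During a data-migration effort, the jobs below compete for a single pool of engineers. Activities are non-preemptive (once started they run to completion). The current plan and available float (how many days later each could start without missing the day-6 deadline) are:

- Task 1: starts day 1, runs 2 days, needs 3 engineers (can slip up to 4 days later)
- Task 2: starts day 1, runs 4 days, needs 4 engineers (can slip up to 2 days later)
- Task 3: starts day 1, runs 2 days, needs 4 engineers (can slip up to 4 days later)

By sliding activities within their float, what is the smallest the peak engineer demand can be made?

Early-start (Task 1@1, Task 2@1, Task 3@1) gives peak 11: d1:11  d2:11  d3:4  d4:4  d5:0  d6:0.
Shift Task 3→5.
Schedule Task 1@1, Task 2@1, Task 3@5: d1:7  d2:7  d3:4  d4:4  d5:4  d6:4 — peak 7.

7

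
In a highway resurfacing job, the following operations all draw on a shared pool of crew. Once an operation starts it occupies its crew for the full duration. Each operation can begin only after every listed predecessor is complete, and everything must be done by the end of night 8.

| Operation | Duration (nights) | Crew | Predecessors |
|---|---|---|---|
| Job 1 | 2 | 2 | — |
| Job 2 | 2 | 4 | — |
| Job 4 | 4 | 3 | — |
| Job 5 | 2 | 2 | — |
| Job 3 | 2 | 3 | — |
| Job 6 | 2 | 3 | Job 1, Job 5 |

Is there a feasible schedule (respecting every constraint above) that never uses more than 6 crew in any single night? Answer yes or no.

yes

Schedule Job 1@1, Job 2@1, Job 4@3, Job 5@3, Job 3@5, Job 6@7: n1:6  n2:6  n3:5  n4:5  n5:6  n6:6  n7:3  n8:3 — peak 6 ≤ 6.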